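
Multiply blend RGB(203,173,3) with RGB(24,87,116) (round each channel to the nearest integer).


Multiply: C = A×B/255, rounded to nearest integer
R: 203×24/255 = 4872/255 ≈ 19.106 → 19
G: 173×87/255 = 15051/255 ≈ 59.024 → 59
B: 3×116/255 = 348/255 ≈ 1.365 → 1
= RGB(19, 59, 1)


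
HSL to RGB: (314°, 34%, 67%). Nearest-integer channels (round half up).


H=314°, S=0.34, L=0.67
C = (1-|2L-1|)×S = (1-|0.34|)×0.34 = 0.2244
H' = H/60 = 314/60 ≈ 5.2333; X = C×(1-|H' mod 2 - 1|) = 0.17204
m = L - C/2 = 0.67 - 0.1122 = 0.5578
Sector ⌊H'⌋ = 5 → (R',G',B') = (0.2244, 0.0, 0.17204)
RGB = ((R'+m)×255, (G'+m)×255, (B'+m)×255) = (199.461, 142.239, 186.1092)
Round half up → RGB(199, 142, 186)


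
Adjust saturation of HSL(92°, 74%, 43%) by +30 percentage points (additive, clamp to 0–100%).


Original S = 74%
Adjustment = +30 percentage points
New S = 74 + (30) = 104
Clamp to [0, 100] → 100
= HSL(92°, 100%, 43%)


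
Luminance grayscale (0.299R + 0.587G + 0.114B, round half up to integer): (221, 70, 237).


Gray = 0.299×R + 0.587×G + 0.114×B
Gray = 0.299×221 + 0.587×70 + 0.114×237
Gray = 66.079 + 41.090 + 27.018
Gray = 134.187 → round half up → 134
Gray = 134


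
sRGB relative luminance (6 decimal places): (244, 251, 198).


Linearize each channel (sRGB transfer function): c = v/255; c_lin = c/12.92 if c ≤ 0.04045, else ((c+0.055)/1.055)^2.4
  R: 244/255 ≈ 0.956863 > 0.04045 → ((0.956863+0.055)/1.055)^2.4 ≈ 0.904661
  G: 251/255 ≈ 0.984314 > 0.04045 → ((0.984314+0.055)/1.055)^2.4 ≈ 0.964686
  B: 198/255 ≈ 0.776471 > 0.04045 → ((0.776471+0.055)/1.055)^2.4 ≈ 0.564712
R_lin = 0.904661, G_lin = 0.964686, B_lin = 0.564712
L = 0.2126×R + 0.7152×G + 0.0722×B
L = 0.2126×0.904661 + 0.7152×0.964686 + 0.0722×0.564712
L ≈ 0.923047


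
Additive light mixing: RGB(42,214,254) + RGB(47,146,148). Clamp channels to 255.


Additive: each channel = min(255, C₁+C₂)
R: 42+47 = 89 → 89
G: 214+146 = 360 → 255
B: 254+148 = 402 → 255
= RGB(89, 255, 255)


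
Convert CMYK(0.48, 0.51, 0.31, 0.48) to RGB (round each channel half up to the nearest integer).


R = 255 × (1-C) × (1-K) = 255 × 0.52 × 0.52 = 68.952 → 69
G = 255 × (1-M) × (1-K) = 255 × 0.49 × 0.52 = 64.974 → 65
B = 255 × (1-Y) × (1-K) = 255 × 0.69 × 0.52 = 91.494 → 91
= RGB(69, 65, 91)


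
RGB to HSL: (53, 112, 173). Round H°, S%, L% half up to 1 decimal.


Normalize: R'=53/255≈0.2078, G'=112/255≈0.4392, B'=173/255≈0.6784
Max=173/255, Min=53/255, Δ=Max-Min=120/255
L = (Max+Min)/2 = (173+53)/510 = 226/510 = 0.44313… → L = 44.3%
L ≤ 0.5 → S = Δ/(Max+Min) = 120/(173+53) = 120/226 = 0.53097… → S = 53.1%
(the 1/255 factors cancel in S and H, so raw channel differences can be used)
Max is B' → H = 60 × ((R-G)/Δ + 4) = 60 × ((53-112)/120 + 4)
  -59/120 + 4 = -0.4916… + 4 = 3.5083…
  H = 60 × 3.5083… = 210.5° → H = 210.5°
= HSL(210.5°, 53.1%, 44.3%)


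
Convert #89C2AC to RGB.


89 → 137 (R)
C2 → 194 (G)
AC → 172 (B)
= RGB(137, 194, 172)


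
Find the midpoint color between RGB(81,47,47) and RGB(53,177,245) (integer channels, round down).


Midpoint: each channel = ⌊(C₁+C₂)/2⌋
R: ⌊(81+53)/2⌋ = 67
G: ⌊(47+177)/2⌋ = 112
B: ⌊(47+245)/2⌋ = 146
= RGB(67, 112, 146)


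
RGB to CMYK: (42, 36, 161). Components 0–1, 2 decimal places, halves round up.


R'=42/255≈0.1647, G'=36/255≈0.1412, B'=161/255≈0.6314
K = 1 - max(R',G',B') = 1 - 161/255 = 94/255 = 0.36862… → 0.37
(1-R'-K)/(1-K) simplifies to (max-R)/max with max = 161:
C = (161-42)/161 = 119/161 = 0.73913… → 0.74
M = (161-36)/161 = 125/161 = 0.77639… → 0.78
Y = (161-161)/161 = 0/161 = 0 → 0.00
= CMYK(0.74, 0.78, 0.00, 0.37)


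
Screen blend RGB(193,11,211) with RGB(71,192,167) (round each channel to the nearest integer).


Screen: C = 255 - (255-A)×(255-B)/255, rounded to nearest integer
R: 255 - (255-193)×(255-71)/255 = 255 - 11408/255 ≈ 255 - 44.737 = 210.263 → 210
G: 255 - (255-11)×(255-192)/255 = 255 - 15372/255 ≈ 255 - 60.282 = 194.718 → 195
B: 255 - (255-211)×(255-167)/255 = 255 - 3872/255 ≈ 255 - 15.184 = 239.816 → 240
= RGB(210, 195, 240)


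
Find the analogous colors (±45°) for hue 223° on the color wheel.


Base hue: 223°
Left analog: (223 - 45) mod 360 = 178°
Right analog: (223 + 45) mod 360 = 268°
Analogous hues = 178° and 268°


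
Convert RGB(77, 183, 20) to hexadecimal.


R = 77 → 4D (hex)
G = 183 → B7 (hex)
B = 20 → 14 (hex)
Hex = #4DB714


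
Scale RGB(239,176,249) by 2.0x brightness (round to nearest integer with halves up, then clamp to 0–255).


Multiply each channel by 2.0, round half up, clamp to [0, 255]
R: 239×2.0 = 478 → clamp → 255
G: 176×2.0 = 352 → clamp → 255
B: 249×2.0 = 498 → clamp → 255
= RGB(255, 255, 255)


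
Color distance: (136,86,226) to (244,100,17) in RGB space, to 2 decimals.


d = √[(R₁-R₂)² + (G₁-G₂)² + (B₁-B₂)²]
d = √[(136-244)² + (86-100)² + (226-17)²]
d = √[11664 + 196 + 43681]
d = √55541
d ≈ 235.67


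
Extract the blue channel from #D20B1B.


Color: #D20B1B
R = D2 = 210
G = 0B = 11
B = 1B = 27
Blue = 27


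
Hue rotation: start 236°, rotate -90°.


New hue = (H + rotation) mod 360
New hue = (236 -90) mod 360
= 146 mod 360
= 146°


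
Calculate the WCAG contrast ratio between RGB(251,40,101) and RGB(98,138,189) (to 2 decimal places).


Linearize each sRGB channel c=v/255: c/12.92 if c ≤ 0.04045 else ((c+0.055)/1.055)^2.4
L = 0.2126×R_lin + 0.7152×G_lin + 0.0722×B_lin
Color 1 (251,40,101):
  R=251: 251/255≈0.9843 > 0.04045 → ((0.9843+0.055)/1.055)^2.4 ≈ 0.96469
  G=40: 40/255≈0.1569 > 0.04045 → ((0.1569+0.055)/1.055)^2.4 ≈ 0.02122
  B=101: 101/255≈0.3961 > 0.04045 → ((0.3961+0.055)/1.055)^2.4 ≈ 0.13014
  L1 = 0.2126×0.96469 + 0.7152×0.02122 + 0.0722×0.13014 ≈ 0.22966
Color 2 (98,138,189):
  R=98: 98/255≈0.3843 > 0.04045 → ((0.3843+0.055)/1.055)^2.4 ≈ 0.12214
  G=138: 138/255≈0.5412 > 0.04045 → ((0.5412+0.055)/1.055)^2.4 ≈ 0.25415
  B=189: 189/255≈0.7412 > 0.04045 → ((0.7412+0.055)/1.055)^2.4 ≈ 0.50888
  L2 = 0.2126×0.12214 + 0.7152×0.25415 + 0.0722×0.50888 ≈ 0.24448
Lighter = 0.24448, Darker = 0.22966
Ratio = (L_lighter + 0.05) / (L_darker + 0.05)
Ratio = (0.24448 + 0.05) / (0.22966 + 0.05) = 0.29448 / 0.27966 ≈ 1.0530
Ratio ≈ 1.05:1


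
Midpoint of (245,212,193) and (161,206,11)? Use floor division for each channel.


Midpoint: each channel = ⌊(C₁+C₂)/2⌋
R: ⌊(245+161)/2⌋ = 203
G: ⌊(212+206)/2⌋ = 209
B: ⌊(193+11)/2⌋ = 102
= RGB(203, 209, 102)


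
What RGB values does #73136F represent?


73 → 115 (R)
13 → 19 (G)
6F → 111 (B)
= RGB(115, 19, 111)


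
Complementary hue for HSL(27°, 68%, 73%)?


Complement = opposite side of color wheel = hue + 180°
H' = (27 + 180) mod 360 = 207°
S and L unchanged.
= HSL(207°, 68%, 73%)


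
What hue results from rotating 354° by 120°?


New hue = (H + rotation) mod 360
New hue = (354 + 120) mod 360
= 474 mod 360
= 114°


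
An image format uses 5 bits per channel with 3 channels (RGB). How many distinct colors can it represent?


Total bits = 5 bits/channel × 3 channels = 15 bits
Distinct colors = 2^15
= 32,768 colors


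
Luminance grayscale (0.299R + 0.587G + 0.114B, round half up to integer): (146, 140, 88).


Gray = 0.299×R + 0.587×G + 0.114×B
Gray = 0.299×146 + 0.587×140 + 0.114×88
Gray = 43.654 + 82.180 + 10.032
Gray = 135.866 → round half up → 136
Gray = 136


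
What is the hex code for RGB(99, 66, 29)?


R = 99 → 63 (hex)
G = 66 → 42 (hex)
B = 29 → 1D (hex)
Hex = #63421D


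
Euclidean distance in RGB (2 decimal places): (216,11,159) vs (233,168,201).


d = √[(R₁-R₂)² + (G₁-G₂)² + (B₁-B₂)²]
d = √[(216-233)² + (11-168)² + (159-201)²]
d = √[289 + 24649 + 1764]
d = √26702
d ≈ 163.41


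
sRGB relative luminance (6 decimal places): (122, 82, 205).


Linearize each channel (sRGB transfer function): c = v/255; c_lin = c/12.92 if c ≤ 0.04045, else ((c+0.055)/1.055)^2.4
  R: 122/255 ≈ 0.478431 > 0.04045 → ((0.478431+0.055)/1.055)^2.4 ≈ 0.194618
  G: 82/255 ≈ 0.321569 > 0.04045 → ((0.321569+0.055)/1.055)^2.4 ≈ 0.084376
  B: 205/255 ≈ 0.803922 > 0.04045 → ((0.803922+0.055)/1.055)^2.4 ≈ 0.610496
R_lin = 0.194618, G_lin = 0.084376, B_lin = 0.610496
L = 0.2126×R + 0.7152×G + 0.0722×B
L = 0.2126×0.194618 + 0.7152×0.084376 + 0.0722×0.610496
L ≈ 0.145799


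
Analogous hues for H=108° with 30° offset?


Base hue: 108°
Left analog: (108 - 30) mod 360 = 78°
Right analog: (108 + 30) mod 360 = 138°
Analogous hues = 78° and 138°


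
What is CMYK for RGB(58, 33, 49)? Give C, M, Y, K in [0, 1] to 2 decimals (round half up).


R'=58/255≈0.2275, G'=33/255≈0.1294, B'=49/255≈0.1922
K = 1 - max(R',G',B') = 1 - 58/255 = 197/255 = 0.77254… → 0.77
(1-R'-K)/(1-K) simplifies to (max-R)/max with max = 58:
C = (58-58)/58 = 0/58 = 0 → 0.00
M = (58-33)/58 = 25/58 = 0.43103… → 0.43
Y = (58-49)/58 = 9/58 = 0.15517… → 0.16
= CMYK(0.00, 0.43, 0.16, 0.77)


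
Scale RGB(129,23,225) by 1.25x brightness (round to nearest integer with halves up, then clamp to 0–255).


Multiply each channel by 1.25, round half up, clamp to [0, 255]
R: 129×1.25 = 161.25 → round → 161
G: 23×1.25 = 28.75 → round → 29
B: 225×1.25 = 281.25 → round → 281 → clamp → 255
= RGB(161, 29, 255)


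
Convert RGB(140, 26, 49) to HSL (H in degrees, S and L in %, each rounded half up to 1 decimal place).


Normalize: R'=140/255≈0.5490, G'=26/255≈0.1020, B'=49/255≈0.1922
Max=140/255, Min=26/255, Δ=Max-Min=114/255
L = (Max+Min)/2 = (140+26)/510 = 166/510 = 0.32549… → L = 32.5%
L ≤ 0.5 → S = Δ/(Max+Min) = 114/(140+26) = 114/166 = 0.68674… → S = 68.7%
(the 1/255 factors cancel in S and H, so raw channel differences can be used)
Max is R' → H = 60 × (((G-B)/Δ) mod 6) = 60 × (((26-49)/114) mod 6)
  (-23)/114 = -0.2017…; negative, so add 6 → 5.7982…
  H = 60 × 5.7982… = 347.894…° → H = 347.9°
= HSL(347.9°, 68.7%, 32.5%)


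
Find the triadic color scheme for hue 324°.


Triadic: equally spaced at 120° intervals
H1 = 324°
H2 = (324 + 120) mod 360 = 84°
H3 = (324 + 240) mod 360 = 204°
Triadic = 324°, 84°, 204°


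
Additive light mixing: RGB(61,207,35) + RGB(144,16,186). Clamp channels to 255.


Additive: each channel = min(255, C₁+C₂)
R: 61+144 = 205 → 205
G: 207+16 = 223 → 223
B: 35+186 = 221 → 221
= RGB(205, 223, 221)


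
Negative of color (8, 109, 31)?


Invert: (255-R, 255-G, 255-B)
R: 255-8 = 247
G: 255-109 = 146
B: 255-31 = 224
= RGB(247, 146, 224)


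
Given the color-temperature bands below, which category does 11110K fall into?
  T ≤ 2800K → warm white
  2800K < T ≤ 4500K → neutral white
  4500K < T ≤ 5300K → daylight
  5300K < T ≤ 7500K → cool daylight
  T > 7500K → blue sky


Temperature: 11110K
11110K > 7500K → blue sky
Classification: blue sky


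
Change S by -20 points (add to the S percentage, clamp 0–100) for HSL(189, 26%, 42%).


Original S = 26%
Adjustment = -20 percentage points
New S = 26 + (-20) = 6
Clamp to [0, 100] → 6
= HSL(189°, 6%, 42%)


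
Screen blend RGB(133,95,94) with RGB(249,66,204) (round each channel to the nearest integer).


Screen: C = 255 - (255-A)×(255-B)/255, rounded to nearest integer
R: 255 - (255-133)×(255-249)/255 = 255 - 732/255 ≈ 255 - 2.871 = 252.129 → 252
G: 255 - (255-95)×(255-66)/255 = 255 - 30240/255 ≈ 255 - 118.588 = 136.412 → 136
B: 255 - (255-94)×(255-204)/255 = 255 - 8211/255 ≈ 255 - 32.200 = 222.800 → 223
= RGB(252, 136, 223)


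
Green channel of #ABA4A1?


Color: #ABA4A1
R = AB = 171
G = A4 = 164
B = A1 = 161
Green = 164


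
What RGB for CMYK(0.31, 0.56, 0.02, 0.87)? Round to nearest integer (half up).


R = 255 × (1-C) × (1-K) = 255 × 0.69 × 0.13 = 22.8735 → 23
G = 255 × (1-M) × (1-K) = 255 × 0.44 × 0.13 = 14.586 → 15
B = 255 × (1-Y) × (1-K) = 255 × 0.98 × 0.13 = 32.487 → 32
= RGB(23, 15, 32)


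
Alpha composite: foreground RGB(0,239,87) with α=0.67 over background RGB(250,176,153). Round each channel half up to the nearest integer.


C = α×F + (1-α)×B, with 1-α = 0.33
R: 0.67×0 + 0.33×250 = 0.00 + 82.50 = 82.50 → 83
G: 0.67×239 + 0.33×176 = 160.13 + 58.08 = 218.21 → 218
B: 0.67×87 + 0.33×153 = 58.29 + 50.49 = 108.78 → 109
= RGB(83, 218, 109)


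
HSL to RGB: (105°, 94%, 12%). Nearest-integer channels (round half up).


H=105°, S=0.94, L=0.12
C = (1-|2L-1|)×S = (1-|-0.76|)×0.94 = 0.2256
H' = H/60 = 105/60 ≈ 1.7500; X = C×(1-|H' mod 2 - 1|) = 0.0564
m = L - C/2 = 0.12 - 0.1128 = 0.0072
Sector ⌊H'⌋ = 1 → (R',G',B') = (0.0564, 0.2256, 0.0)
RGB = ((R'+m)×255, (G'+m)×255, (B'+m)×255) = (16.218, 59.364, 1.836)
Round half up → RGB(16, 59, 2)


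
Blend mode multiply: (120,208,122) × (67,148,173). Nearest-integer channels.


Multiply: C = A×B/255, rounded to nearest integer
R: 120×67/255 = 8040/255 ≈ 31.529 → 32
G: 208×148/255 = 30784/255 ≈ 120.722 → 121
B: 122×173/255 = 21106/255 ≈ 82.769 → 83
= RGB(32, 121, 83)


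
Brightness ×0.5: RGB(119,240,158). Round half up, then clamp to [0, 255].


Multiply each channel by 0.5, round half up, clamp to [0, 255]
R: 119×0.5 = 59.5 → round → 60
G: 240×0.5 = 120
B: 158×0.5 = 79
= RGB(60, 120, 79)


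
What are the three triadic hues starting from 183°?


Triadic: equally spaced at 120° intervals
H1 = 183°
H2 = (183 + 120) mod 360 = 303°
H3 = (183 + 240) mod 360 = 63°
Triadic = 183°, 303°, 63°


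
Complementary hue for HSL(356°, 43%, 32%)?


Complement = opposite side of color wheel = hue + 180°
H' = (356 + 180) mod 360 = 176°
S and L unchanged.
= HSL(176°, 43%, 32%)


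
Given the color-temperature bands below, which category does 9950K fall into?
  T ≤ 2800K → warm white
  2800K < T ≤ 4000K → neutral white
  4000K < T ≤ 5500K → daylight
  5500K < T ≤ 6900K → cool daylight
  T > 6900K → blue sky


Temperature: 9950K
9950K > 6900K → blue sky
Classification: blue sky


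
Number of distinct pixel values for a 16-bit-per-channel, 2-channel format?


Total bits = 16 bits/channel × 2 channels = 32 bits
Distinct pixel values = 2^32
= 4,294,967,296 pixel values


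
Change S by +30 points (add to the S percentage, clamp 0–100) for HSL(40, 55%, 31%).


Original S = 55%
Adjustment = +30 percentage points
New S = 55 + (30) = 85
Clamp to [0, 100] → 85
= HSL(40°, 85%, 31%)


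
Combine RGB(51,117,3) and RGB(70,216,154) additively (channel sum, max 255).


Additive: each channel = min(255, C₁+C₂)
R: 51+70 = 121 → 121
G: 117+216 = 333 → 255
B: 3+154 = 157 → 157
= RGB(121, 255, 157)


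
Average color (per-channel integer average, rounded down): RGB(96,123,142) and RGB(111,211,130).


Midpoint: each channel = ⌊(C₁+C₂)/2⌋
R: ⌊(96+111)/2⌋ = 103
G: ⌊(123+211)/2⌋ = 167
B: ⌊(142+130)/2⌋ = 136
= RGB(103, 167, 136)


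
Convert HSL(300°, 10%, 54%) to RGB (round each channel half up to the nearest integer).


H=300°, S=0.10, L=0.54
C = (1-|2L-1|)×S = (1-|0.08|)×0.10 = 0.092
H' = H/60 = 300/60 ≈ 5.0000; X = C×(1-|H' mod 2 - 1|) = 0.092
m = L - C/2 = 0.54 - 0.046 = 0.494
Sector ⌊H'⌋ = 5 → (R',G',B') = (0.092, 0.0, 0.092)
RGB = ((R'+m)×255, (G'+m)×255, (B'+m)×255) = (149.43, 125.97, 149.43)
Round half up → RGB(149, 126, 149)


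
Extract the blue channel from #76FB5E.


Color: #76FB5E
R = 76 = 118
G = FB = 251
B = 5E = 94
Blue = 94


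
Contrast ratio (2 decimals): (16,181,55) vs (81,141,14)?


Linearize each sRGB channel c=v/255: c/12.92 if c ≤ 0.04045 else ((c+0.055)/1.055)^2.4
L = 0.2126×R_lin + 0.7152×G_lin + 0.0722×B_lin
Color 1 (16,181,55):
  R=16: 16/255≈0.0627 > 0.04045 → ((0.0627+0.055)/1.055)^2.4 ≈ 0.00518
  G=181: 181/255≈0.7098 > 0.04045 → ((0.7098+0.055)/1.055)^2.4 ≈ 0.46208
  B=55: 55/255≈0.2157 > 0.04045 → ((0.2157+0.055)/1.055)^2.4 ≈ 0.03820
  L1 = 0.2126×0.00518 + 0.7152×0.46208 + 0.0722×0.03820 ≈ 0.33434
Color 2 (81,141,14):
  R=81: 81/255≈0.3176 > 0.04045 → ((0.3176+0.055)/1.055)^2.4 ≈ 0.08228
  G=141: 141/255≈0.5529 > 0.04045 → ((0.5529+0.055)/1.055)^2.4 ≈ 0.26636
  B=14: 14/255≈0.0549 > 0.04045 → ((0.0549+0.055)/1.055)^2.4 ≈ 0.00439
  L2 = 0.2126×0.08228 + 0.7152×0.26636 + 0.0722×0.00439 ≈ 0.20831
Lighter = 0.33434, Darker = 0.20831
Ratio = (L_lighter + 0.05) / (L_darker + 0.05)
Ratio = (0.33434 + 0.05) / (0.20831 + 0.05) = 0.38434 / 0.25831 ≈ 1.4879
Ratio ≈ 1.49:1


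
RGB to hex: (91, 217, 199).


R = 91 → 5B (hex)
G = 217 → D9 (hex)
B = 199 → C7 (hex)
Hex = #5BD9C7


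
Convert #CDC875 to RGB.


CD → 205 (R)
C8 → 200 (G)
75 → 117 (B)
= RGB(205, 200, 117)


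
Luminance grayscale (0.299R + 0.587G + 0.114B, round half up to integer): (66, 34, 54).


Gray = 0.299×R + 0.587×G + 0.114×B
Gray = 0.299×66 + 0.587×34 + 0.114×54
Gray = 19.734 + 19.958 + 6.156
Gray = 45.848 → round half up → 46
Gray = 46


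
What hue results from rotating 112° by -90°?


New hue = (H + rotation) mod 360
New hue = (112 -90) mod 360
= 22 mod 360
= 22°


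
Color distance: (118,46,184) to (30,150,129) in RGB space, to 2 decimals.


d = √[(R₁-R₂)² + (G₁-G₂)² + (B₁-B₂)²]
d = √[(118-30)² + (46-150)² + (184-129)²]
d = √[7744 + 10816 + 3025]
d = √21585
d ≈ 146.92


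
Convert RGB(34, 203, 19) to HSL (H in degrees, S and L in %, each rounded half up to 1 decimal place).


Normalize: R'=34/255≈0.1333, G'=203/255≈0.7961, B'=19/255≈0.0745
Max=203/255, Min=19/255, Δ=Max-Min=184/255
L = (Max+Min)/2 = (203+19)/510 = 222/510 = 0.43529… → L = 43.5%
L ≤ 0.5 → S = Δ/(Max+Min) = 184/(203+19) = 184/222 = 0.82882… → S = 82.9%
(the 1/255 factors cancel in S and H, so raw channel differences can be used)
Max is G' → H = 60 × ((B-R)/Δ + 2) = 60 × ((19-34)/184 + 2)
  -15/184 + 2 = -0.0815… + 2 = 1.9184…
  H = 60 × 1.9184… = 115.108…° → H = 115.1°
= HSL(115.1°, 82.9%, 43.5%)


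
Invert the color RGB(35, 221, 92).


Invert: (255-R, 255-G, 255-B)
R: 255-35 = 220
G: 255-221 = 34
B: 255-92 = 163
= RGB(220, 34, 163)


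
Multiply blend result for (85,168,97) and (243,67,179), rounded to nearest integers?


Multiply: C = A×B/255, rounded to nearest integer
R: 85×243/255 = 20655/255 ≈ 81.000 → 81
G: 168×67/255 = 11256/255 ≈ 44.141 → 44
B: 97×179/255 = 17363/255 ≈ 68.090 → 68
= RGB(81, 44, 68)


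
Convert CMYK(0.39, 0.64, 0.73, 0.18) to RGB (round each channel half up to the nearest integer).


R = 255 × (1-C) × (1-K) = 255 × 0.61 × 0.82 = 127.551 → 128
G = 255 × (1-M) × (1-K) = 255 × 0.36 × 0.82 = 75.276 → 75
B = 255 × (1-Y) × (1-K) = 255 × 0.27 × 0.82 = 56.457 → 56
= RGB(128, 75, 56)


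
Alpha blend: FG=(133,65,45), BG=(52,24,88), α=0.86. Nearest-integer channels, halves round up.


C = α×F + (1-α)×B, with 1-α = 0.14
R: 0.86×133 + 0.14×52 = 114.38 + 7.28 = 121.66 → 122
G: 0.86×65 + 0.14×24 = 55.90 + 3.36 = 59.26 → 59
B: 0.86×45 + 0.14×88 = 38.70 + 12.32 = 51.02 → 51
= RGB(122, 59, 51)


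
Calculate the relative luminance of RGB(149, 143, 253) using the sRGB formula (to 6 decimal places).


Linearize each channel (sRGB transfer function): c = v/255; c_lin = c/12.92 if c ≤ 0.04045, else ((c+0.055)/1.055)^2.4
  R: 149/255 ≈ 0.584314 > 0.04045 → ((0.584314+0.055)/1.055)^2.4 ≈ 0.300544
  G: 143/255 ≈ 0.560784 > 0.04045 → ((0.560784+0.055)/1.055)^2.4 ≈ 0.274677
  B: 253/255 ≈ 0.992157 > 0.04045 → ((0.992157+0.055)/1.055)^2.4 ≈ 0.982251
R_lin = 0.300544, G_lin = 0.274677, B_lin = 0.982251
L = 0.2126×R + 0.7152×G + 0.0722×B
L = 0.2126×0.300544 + 0.7152×0.274677 + 0.0722×0.982251
L ≈ 0.331263


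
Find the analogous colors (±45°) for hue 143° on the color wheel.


Base hue: 143°
Left analog: (143 - 45) mod 360 = 98°
Right analog: (143 + 45) mod 360 = 188°
Analogous hues = 98° and 188°


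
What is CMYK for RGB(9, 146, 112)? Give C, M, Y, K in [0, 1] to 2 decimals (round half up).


R'=9/255≈0.0353, G'=146/255≈0.5725, B'=112/255≈0.4392
K = 1 - max(R',G',B') = 1 - 146/255 = 109/255 = 0.42745… → 0.43
(1-R'-K)/(1-K) simplifies to (max-R)/max with max = 146:
C = (146-9)/146 = 137/146 = 0.93835… → 0.94
M = (146-146)/146 = 0/146 = 0 → 0.00
Y = (146-112)/146 = 34/146 = 0.23287… → 0.23
= CMYK(0.94, 0.00, 0.23, 0.43)


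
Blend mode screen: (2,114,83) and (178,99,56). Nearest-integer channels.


Screen: C = 255 - (255-A)×(255-B)/255, rounded to nearest integer
R: 255 - (255-2)×(255-178)/255 = 255 - 19481/255 ≈ 255 - 76.396 = 178.604 → 179
G: 255 - (255-114)×(255-99)/255 = 255 - 21996/255 ≈ 255 - 86.259 = 168.741 → 169
B: 255 - (255-83)×(255-56)/255 = 255 - 34228/255 ≈ 255 - 134.227 = 120.773 → 121
= RGB(179, 169, 121)


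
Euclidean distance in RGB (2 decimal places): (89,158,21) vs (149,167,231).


d = √[(R₁-R₂)² + (G₁-G₂)² + (B₁-B₂)²]
d = √[(89-149)² + (158-167)² + (21-231)²]
d = √[3600 + 81 + 44100]
d = √47781
d ≈ 218.59


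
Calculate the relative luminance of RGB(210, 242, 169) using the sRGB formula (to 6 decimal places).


Linearize each channel (sRGB transfer function): c = v/255; c_lin = c/12.92 if c ≤ 0.04045, else ((c+0.055)/1.055)^2.4
  R: 210/255 ≈ 0.823529 > 0.04045 → ((0.823529+0.055)/1.055)^2.4 ≈ 0.644480
  G: 242/255 ≈ 0.949020 > 0.04045 → ((0.949020+0.055)/1.055)^2.4 ≈ 0.887923
  B: 169/255 ≈ 0.662745 > 0.04045 → ((0.662745+0.055)/1.055)^2.4 ≈ 0.396755
R_lin = 0.644480, G_lin = 0.887923, B_lin = 0.396755
L = 0.2126×R + 0.7152×G + 0.0722×B
L = 0.2126×0.644480 + 0.7152×0.887923 + 0.0722×0.396755
L ≈ 0.800705


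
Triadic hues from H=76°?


Triadic: equally spaced at 120° intervals
H1 = 76°
H2 = (76 + 120) mod 360 = 196°
H3 = (76 + 240) mod 360 = 316°
Triadic = 76°, 196°, 316°


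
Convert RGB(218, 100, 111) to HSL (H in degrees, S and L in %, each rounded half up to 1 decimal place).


Normalize: R'=218/255≈0.8549, G'=100/255≈0.3922, B'=111/255≈0.4353
Max=218/255, Min=100/255, Δ=Max-Min=118/255
L = (Max+Min)/2 = (218+100)/510 = 318/510 = 0.62352… → L = 62.4%
L > 0.5 → S = Δ/(2-Max-Min) = 118/(510-218-100) = 118/192 = 0.61458… → S = 61.5%
(the 1/255 factors cancel in S and H, so raw channel differences can be used)
Max is R' → H = 60 × (((G-B)/Δ) mod 6) = 60 × (((100-111)/118) mod 6)
  (-11)/118 = -0.0932…; negative, so add 6 → 5.9067…
  H = 60 × 5.9067… = 354.406…° → H = 354.4°
= HSL(354.4°, 61.5%, 62.4%)


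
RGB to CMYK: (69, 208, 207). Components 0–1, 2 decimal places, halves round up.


R'=69/255≈0.2706, G'=208/255≈0.8157, B'=207/255≈0.8118
K = 1 - max(R',G',B') = 1 - 208/255 = 47/255 = 0.18431… → 0.18
(1-R'-K)/(1-K) simplifies to (max-R)/max with max = 208:
C = (208-69)/208 = 139/208 = 0.66826… → 0.67
M = (208-208)/208 = 0/208 = 0 → 0.00
Y = (208-207)/208 = 1/208 = 0.00480… → 0.00
= CMYK(0.67, 0.00, 0.00, 0.18)


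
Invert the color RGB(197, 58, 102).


Invert: (255-R, 255-G, 255-B)
R: 255-197 = 58
G: 255-58 = 197
B: 255-102 = 153
= RGB(58, 197, 153)


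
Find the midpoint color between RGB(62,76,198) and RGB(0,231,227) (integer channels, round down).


Midpoint: each channel = ⌊(C₁+C₂)/2⌋
R: ⌊(62+0)/2⌋ = 31
G: ⌊(76+231)/2⌋ = 153
B: ⌊(198+227)/2⌋ = 212
= RGB(31, 153, 212)


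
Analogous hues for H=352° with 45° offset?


Base hue: 352°
Left analog: (352 - 45) mod 360 = 307°
Right analog: (352 + 45) mod 360 = 37°
Analogous hues = 307° and 37°


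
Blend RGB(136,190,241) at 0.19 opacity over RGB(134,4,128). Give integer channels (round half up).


C = α×F + (1-α)×B, with 1-α = 0.81
R: 0.19×136 + 0.81×134 = 25.84 + 108.54 = 134.38 → 134
G: 0.19×190 + 0.81×4 = 36.10 + 3.24 = 39.34 → 39
B: 0.19×241 + 0.81×128 = 45.79 + 103.68 = 149.47 → 149
= RGB(134, 39, 149)


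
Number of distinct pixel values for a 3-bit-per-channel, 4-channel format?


Total bits = 3 bits/channel × 4 channels = 12 bits
Distinct pixel values = 2^12
= 4,096 pixel values


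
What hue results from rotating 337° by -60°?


New hue = (H + rotation) mod 360
New hue = (337 -60) mod 360
= 277 mod 360
= 277°


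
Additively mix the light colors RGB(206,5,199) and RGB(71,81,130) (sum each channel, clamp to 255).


Additive: each channel = min(255, C₁+C₂)
R: 206+71 = 277 → 255
G: 5+81 = 86 → 86
B: 199+130 = 329 → 255
= RGB(255, 86, 255)


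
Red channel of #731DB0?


Color: #731DB0
R = 73 = 115
G = 1D = 29
B = B0 = 176
Red = 115


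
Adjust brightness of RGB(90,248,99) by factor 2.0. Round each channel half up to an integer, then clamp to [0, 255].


Multiply each channel by 2.0, round half up, clamp to [0, 255]
R: 90×2.0 = 180
G: 248×2.0 = 496 → clamp → 255
B: 99×2.0 = 198
= RGB(180, 255, 198)


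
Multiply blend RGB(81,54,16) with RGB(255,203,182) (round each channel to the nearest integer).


Multiply: C = A×B/255, rounded to nearest integer
R: 81×255/255 = 20655/255 ≈ 81.000 → 81
G: 54×203/255 = 10962/255 ≈ 42.988 → 43
B: 16×182/255 = 2912/255 ≈ 11.420 → 11
= RGB(81, 43, 11)


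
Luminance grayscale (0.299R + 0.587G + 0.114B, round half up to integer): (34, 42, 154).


Gray = 0.299×R + 0.587×G + 0.114×B
Gray = 0.299×34 + 0.587×42 + 0.114×154
Gray = 10.166 + 24.654 + 17.556
Gray = 52.376 → round half up → 52
Gray = 52


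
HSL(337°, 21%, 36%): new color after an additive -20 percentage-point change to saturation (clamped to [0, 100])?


Original S = 21%
Adjustment = -20 percentage points
New S = 21 + (-20) = 1
Clamp to [0, 100] → 1
= HSL(337°, 1%, 36%)


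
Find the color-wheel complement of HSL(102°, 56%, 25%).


Complement = opposite side of color wheel = hue + 180°
H' = (102 + 180) mod 360 = 282°
S and L unchanged.
= HSL(282°, 56%, 25%)


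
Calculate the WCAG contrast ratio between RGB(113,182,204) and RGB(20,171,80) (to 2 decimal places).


Linearize each sRGB channel c=v/255: c/12.92 if c ≤ 0.04045 else ((c+0.055)/1.055)^2.4
L = 0.2126×R_lin + 0.7152×G_lin + 0.0722×B_lin
Color 1 (113,182,204):
  R=113: 113/255≈0.4431 > 0.04045 → ((0.4431+0.055)/1.055)^2.4 ≈ 0.16513
  G=182: 182/255≈0.7137 > 0.04045 → ((0.7137+0.055)/1.055)^2.4 ≈ 0.46778
  B=204: 204/255≈0.8000 > 0.04045 → ((0.8000+0.055)/1.055)^2.4 ≈ 0.60383
  L1 = 0.2126×0.16513 + 0.7152×0.46778 + 0.0722×0.60383 ≈ 0.41326
Color 2 (20,171,80):
  R=20: 20/255≈0.0784 > 0.04045 → ((0.0784+0.055)/1.055)^2.4 ≈ 0.00700
  G=171: 171/255≈0.6706 > 0.04045 → ((0.6706+0.055)/1.055)^2.4 ≈ 0.40724
  B=80: 80/255≈0.3137 > 0.04045 → ((0.3137+0.055)/1.055)^2.4 ≈ 0.08022
  L2 = 0.2126×0.00700 + 0.7152×0.40724 + 0.0722×0.08022 ≈ 0.29854
Lighter = 0.41326, Darker = 0.29854
Ratio = (L_lighter + 0.05) / (L_darker + 0.05)
Ratio = (0.41326 + 0.05) / (0.29854 + 0.05) = 0.46326 / 0.34854 ≈ 1.3292
Ratio ≈ 1.33:1


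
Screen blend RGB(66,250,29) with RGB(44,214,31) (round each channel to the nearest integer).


Screen: C = 255 - (255-A)×(255-B)/255, rounded to nearest integer
R: 255 - (255-66)×(255-44)/255 = 255 - 39879/255 ≈ 255 - 156.388 = 98.612 → 99
G: 255 - (255-250)×(255-214)/255 = 255 - 205/255 ≈ 255 - 0.804 = 254.196 → 254
B: 255 - (255-29)×(255-31)/255 = 255 - 50624/255 ≈ 255 - 198.525 = 56.475 → 56
= RGB(99, 254, 56)


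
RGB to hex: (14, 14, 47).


R = 14 → 0E (hex)
G = 14 → 0E (hex)
B = 47 → 2F (hex)
Hex = #0E0E2F


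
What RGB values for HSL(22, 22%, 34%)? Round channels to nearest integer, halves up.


H=22°, S=0.22, L=0.34
C = (1-|2L-1|)×S = (1-|-0.32|)×0.22 = 0.1496
H' = H/60 = 22/60 ≈ 0.3667; X = C×(1-|H' mod 2 - 1|) ≈ 0.0549
m = L - C/2 = 0.34 - 0.0748 = 0.2652
Sector ⌊H'⌋ = 0 → (R',G',B') = (0.1496, ≈0.0549, 0.0)
RGB = ((R'+m)×255, (G'+m)×255, (B'+m)×255) = (105.774, 81.6136, 67.626)
Round half up → RGB(106, 82, 68)


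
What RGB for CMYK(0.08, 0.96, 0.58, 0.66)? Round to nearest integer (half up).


R = 255 × (1-C) × (1-K) = 255 × 0.92 × 0.34 = 79.764 → 80
G = 255 × (1-M) × (1-K) = 255 × 0.04 × 0.34 = 3.468 → 3
B = 255 × (1-Y) × (1-K) = 255 × 0.42 × 0.34 = 36.414 → 36
= RGB(80, 3, 36)


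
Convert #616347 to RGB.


61 → 97 (R)
63 → 99 (G)
47 → 71 (B)
= RGB(97, 99, 71)


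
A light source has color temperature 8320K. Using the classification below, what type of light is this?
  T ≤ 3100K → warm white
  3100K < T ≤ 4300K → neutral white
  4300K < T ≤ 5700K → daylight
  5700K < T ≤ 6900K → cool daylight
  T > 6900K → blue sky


Temperature: 8320K
8320K > 6900K → blue sky
Classification: blue sky


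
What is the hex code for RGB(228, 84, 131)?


R = 228 → E4 (hex)
G = 84 → 54 (hex)
B = 131 → 83 (hex)
Hex = #E45483


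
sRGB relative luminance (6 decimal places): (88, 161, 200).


Linearize each channel (sRGB transfer function): c = v/255; c_lin = c/12.92 if c ≤ 0.04045, else ((c+0.055)/1.055)^2.4
  R: 88/255 ≈ 0.345098 > 0.04045 → ((0.345098+0.055)/1.055)^2.4 ≈ 0.097587
  G: 161/255 ≈ 0.631373 > 0.04045 → ((0.631373+0.055)/1.055)^2.4 ≈ 0.356400
  B: 200/255 ≈ 0.784314 > 0.04045 → ((0.784314+0.055)/1.055)^2.4 ≈ 0.577580
R_lin = 0.097587, G_lin = 0.356400, B_lin = 0.577580
L = 0.2126×R + 0.7152×G + 0.0722×B
L = 0.2126×0.097587 + 0.7152×0.356400 + 0.0722×0.577580
L ≈ 0.317346


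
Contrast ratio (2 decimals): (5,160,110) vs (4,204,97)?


Linearize each sRGB channel c=v/255: c/12.92 if c ≤ 0.04045 else ((c+0.055)/1.055)^2.4
L = 0.2126×R_lin + 0.7152×G_lin + 0.0722×B_lin
Color 1 (5,160,110):
  R=5: 5/255≈0.0196 ≤ 0.04045 → 0.0196/12.92 ≈ 0.00152
  G=160: 160/255≈0.6275 > 0.04045 → ((0.6275+0.055)/1.055)^2.4 ≈ 0.35153
  B=110: 110/255≈0.4314 > 0.04045 → ((0.4314+0.055)/1.055)^2.4 ≈ 0.15593
  L1 = 0.2126×0.00152 + 0.7152×0.35153 + 0.0722×0.15593 ≈ 0.26300
Color 2 (4,204,97):
  R=4: 4/255≈0.0157 ≤ 0.04045 → 0.0157/12.92 ≈ 0.00121
  G=204: 204/255≈0.8000 > 0.04045 → ((0.8000+0.055)/1.055)^2.4 ≈ 0.60383
  B=97: 97/255≈0.3804 > 0.04045 → ((0.3804+0.055)/1.055)^2.4 ≈ 0.11954
  L2 = 0.2126×0.00121 + 0.7152×0.60383 + 0.0722×0.11954 ≈ 0.44075
Lighter = 0.44075, Darker = 0.26300
Ratio = (L_lighter + 0.05) / (L_darker + 0.05)
Ratio = (0.44075 + 0.05) / (0.26300 + 0.05) = 0.49075 / 0.31300 ≈ 1.5679
Ratio ≈ 1.57:1


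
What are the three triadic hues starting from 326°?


Triadic: equally spaced at 120° intervals
H1 = 326°
H2 = (326 + 120) mod 360 = 86°
H3 = (326 + 240) mod 360 = 206°
Triadic = 326°, 86°, 206°


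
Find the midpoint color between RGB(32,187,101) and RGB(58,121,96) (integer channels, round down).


Midpoint: each channel = ⌊(C₁+C₂)/2⌋
R: ⌊(32+58)/2⌋ = 45
G: ⌊(187+121)/2⌋ = 154
B: ⌊(101+96)/2⌋ = 98
= RGB(45, 154, 98)


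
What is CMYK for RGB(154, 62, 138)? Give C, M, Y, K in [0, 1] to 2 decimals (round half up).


R'=154/255≈0.6039, G'=62/255≈0.2431, B'=138/255≈0.5412
K = 1 - max(R',G',B') = 1 - 154/255 = 101/255 = 0.39607… → 0.40
(1-R'-K)/(1-K) simplifies to (max-R)/max with max = 154:
C = (154-154)/154 = 0/154 = 0 → 0.00
M = (154-62)/154 = 92/154 = 0.59740… → 0.60
Y = (154-138)/154 = 16/154 = 0.10389… → 0.10
= CMYK(0.00, 0.60, 0.10, 0.40)


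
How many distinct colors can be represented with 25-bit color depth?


Colors = 2^bits = 2^25
= 33,554,432 colors


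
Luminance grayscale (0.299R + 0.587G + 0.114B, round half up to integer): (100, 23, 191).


Gray = 0.299×R + 0.587×G + 0.114×B
Gray = 0.299×100 + 0.587×23 + 0.114×191
Gray = 29.900 + 13.501 + 21.774
Gray = 65.175 → round half up → 65
Gray = 65


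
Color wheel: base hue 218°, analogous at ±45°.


Base hue: 218°
Left analog: (218 - 45) mod 360 = 173°
Right analog: (218 + 45) mod 360 = 263°
Analogous hues = 173° and 263°


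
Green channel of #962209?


Color: #962209
R = 96 = 150
G = 22 = 34
B = 09 = 9
Green = 34


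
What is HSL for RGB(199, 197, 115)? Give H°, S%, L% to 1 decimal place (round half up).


Normalize: R'=199/255≈0.7804, G'=197/255≈0.7725, B'=115/255≈0.4510
Max=199/255, Min=115/255, Δ=Max-Min=84/255
L = (Max+Min)/2 = (199+115)/510 = 314/510 = 0.61568… → L = 61.6%
L > 0.5 → S = Δ/(2-Max-Min) = 84/(510-199-115) = 84/196 = 0.42857… → S = 42.9%
(the 1/255 factors cancel in S and H, so raw channel differences can be used)
Max is R' → H = 60 × (((G-B)/Δ) mod 6) = 60 × (((197-115)/84) mod 6)
  82/84 = 0.9761…
  H = 60 × 0.9761… = 58.571…° → H = 58.6°
= HSL(58.6°, 42.9%, 61.6%)


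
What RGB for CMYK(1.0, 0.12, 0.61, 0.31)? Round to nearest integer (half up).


R = 255 × (1-C) × (1-K) = 255 × 0.00 × 0.69 = 0
G = 255 × (1-M) × (1-K) = 255 × 0.88 × 0.69 = 154.836 → 155
B = 255 × (1-Y) × (1-K) = 255 × 0.39 × 0.69 = 68.6205 → 69
= RGB(0, 155, 69)


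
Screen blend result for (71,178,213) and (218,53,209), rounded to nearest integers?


Screen: C = 255 - (255-A)×(255-B)/255, rounded to nearest integer
R: 255 - (255-71)×(255-218)/255 = 255 - 6808/255 ≈ 255 - 26.698 = 228.302 → 228
G: 255 - (255-178)×(255-53)/255 = 255 - 15554/255 ≈ 255 - 60.996 = 194.004 → 194
B: 255 - (255-213)×(255-209)/255 = 255 - 1932/255 ≈ 255 - 7.576 = 247.424 → 247
= RGB(228, 194, 247)


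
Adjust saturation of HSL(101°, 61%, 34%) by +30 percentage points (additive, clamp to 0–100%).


Original S = 61%
Adjustment = +30 percentage points
New S = 61 + (30) = 91
Clamp to [0, 100] → 91
= HSL(101°, 91%, 34%)


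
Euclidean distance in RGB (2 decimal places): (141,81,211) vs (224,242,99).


d = √[(R₁-R₂)² + (G₁-G₂)² + (B₁-B₂)²]
d = √[(141-224)² + (81-242)² + (211-99)²]
d = √[6889 + 25921 + 12544]
d = √45354
d ≈ 212.96


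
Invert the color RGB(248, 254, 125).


Invert: (255-R, 255-G, 255-B)
R: 255-248 = 7
G: 255-254 = 1
B: 255-125 = 130
= RGB(7, 1, 130)


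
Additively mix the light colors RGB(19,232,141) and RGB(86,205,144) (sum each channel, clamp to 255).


Additive: each channel = min(255, C₁+C₂)
R: 19+86 = 105 → 105
G: 232+205 = 437 → 255
B: 141+144 = 285 → 255
= RGB(105, 255, 255)


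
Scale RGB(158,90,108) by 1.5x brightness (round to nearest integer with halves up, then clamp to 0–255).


Multiply each channel by 1.5, round half up, clamp to [0, 255]
R: 158×1.5 = 237
G: 90×1.5 = 135
B: 108×1.5 = 162
= RGB(237, 135, 162)


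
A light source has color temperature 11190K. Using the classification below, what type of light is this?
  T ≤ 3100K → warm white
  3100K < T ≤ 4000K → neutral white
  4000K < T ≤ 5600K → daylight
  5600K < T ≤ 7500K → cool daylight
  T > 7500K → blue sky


Temperature: 11190K
11190K > 7500K → blue sky
Classification: blue sky


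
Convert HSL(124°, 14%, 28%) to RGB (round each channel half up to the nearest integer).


H=124°, S=0.14, L=0.28
C = (1-|2L-1|)×S = (1-|-0.44|)×0.14 = 0.0784
H' = H/60 = 124/60 ≈ 2.0667; X = C×(1-|H' mod 2 - 1|) ≈ 0.0052
m = L - C/2 = 0.28 - 0.0392 = 0.2408
Sector ⌊H'⌋ = 2 → (R',G',B') = (0.0, 0.0784, ≈0.0052)
RGB = ((R'+m)×255, (G'+m)×255, (B'+m)×255) = (61.404, 81.396, 62.7368)
Round half up → RGB(61, 81, 63)


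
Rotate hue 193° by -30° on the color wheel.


New hue = (H + rotation) mod 360
New hue = (193 -30) mod 360
= 163 mod 360
= 163°


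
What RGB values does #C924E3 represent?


C9 → 201 (R)
24 → 36 (G)
E3 → 227 (B)
= RGB(201, 36, 227)


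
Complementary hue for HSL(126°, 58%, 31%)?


Complement = opposite side of color wheel = hue + 180°
H' = (126 + 180) mod 360 = 306°
S and L unchanged.
= HSL(306°, 58%, 31%)


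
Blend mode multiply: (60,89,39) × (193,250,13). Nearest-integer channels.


Multiply: C = A×B/255, rounded to nearest integer
R: 60×193/255 = 11580/255 ≈ 45.412 → 45
G: 89×250/255 = 22250/255 ≈ 87.255 → 87
B: 39×13/255 = 507/255 ≈ 1.988 → 2
= RGB(45, 87, 2)


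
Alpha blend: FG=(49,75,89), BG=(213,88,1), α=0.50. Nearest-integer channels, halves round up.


C = α×F + (1-α)×B, with 1-α = 0.50
R: 0.50×49 + 0.50×213 = 24.50 + 106.50 = 131.00 → 131
G: 0.50×75 + 0.50×88 = 37.50 + 44.00 = 81.50 → 82
B: 0.50×89 + 0.50×1 = 44.50 + 0.50 = 45.00 → 45
= RGB(131, 82, 45)


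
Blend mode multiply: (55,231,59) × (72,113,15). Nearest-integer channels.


Multiply: C = A×B/255, rounded to nearest integer
R: 55×72/255 = 3960/255 ≈ 15.529 → 16
G: 231×113/255 = 26103/255 ≈ 102.365 → 102
B: 59×15/255 = 885/255 ≈ 3.471 → 3
= RGB(16, 102, 3)


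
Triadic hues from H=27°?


Triadic: equally spaced at 120° intervals
H1 = 27°
H2 = (27 + 120) mod 360 = 147°
H3 = (27 + 240) mod 360 = 267°
Triadic = 27°, 147°, 267°


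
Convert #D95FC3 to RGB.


D9 → 217 (R)
5F → 95 (G)
C3 → 195 (B)
= RGB(217, 95, 195)


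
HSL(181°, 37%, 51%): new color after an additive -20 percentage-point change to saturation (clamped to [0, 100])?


Original S = 37%
Adjustment = -20 percentage points
New S = 37 + (-20) = 17
Clamp to [0, 100] → 17
= HSL(181°, 17%, 51%)


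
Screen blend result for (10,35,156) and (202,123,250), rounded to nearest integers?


Screen: C = 255 - (255-A)×(255-B)/255, rounded to nearest integer
R: 255 - (255-10)×(255-202)/255 = 255 - 12985/255 ≈ 255 - 50.922 = 204.078 → 204
G: 255 - (255-35)×(255-123)/255 = 255 - 29040/255 ≈ 255 - 113.882 = 141.118 → 141
B: 255 - (255-156)×(255-250)/255 = 255 - 495/255 ≈ 255 - 1.941 = 253.059 → 253
= RGB(204, 141, 253)


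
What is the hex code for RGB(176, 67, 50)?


R = 176 → B0 (hex)
G = 67 → 43 (hex)
B = 50 → 32 (hex)
Hex = #B04332


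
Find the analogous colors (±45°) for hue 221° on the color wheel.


Base hue: 221°
Left analog: (221 - 45) mod 360 = 176°
Right analog: (221 + 45) mod 360 = 266°
Analogous hues = 176° and 266°


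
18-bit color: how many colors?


Colors = 2^bits = 2^18
= 262,144 colors


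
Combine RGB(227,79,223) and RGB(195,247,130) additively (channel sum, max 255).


Additive: each channel = min(255, C₁+C₂)
R: 227+195 = 422 → 255
G: 79+247 = 326 → 255
B: 223+130 = 353 → 255
= RGB(255, 255, 255)


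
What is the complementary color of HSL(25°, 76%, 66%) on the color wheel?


Complement = opposite side of color wheel = hue + 180°
H' = (25 + 180) mod 360 = 205°
S and L unchanged.
= HSL(205°, 76%, 66%)


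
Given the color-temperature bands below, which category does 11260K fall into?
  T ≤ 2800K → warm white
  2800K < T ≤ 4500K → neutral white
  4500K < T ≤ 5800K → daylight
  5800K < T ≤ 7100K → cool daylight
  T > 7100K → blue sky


Temperature: 11260K
11260K > 7100K → blue sky
Classification: blue sky


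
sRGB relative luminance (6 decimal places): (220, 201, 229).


Linearize each channel (sRGB transfer function): c = v/255; c_lin = c/12.92 if c ≤ 0.04045, else ((c+0.055)/1.055)^2.4
  R: 220/255 ≈ 0.862745 > 0.04045 → ((0.862745+0.055)/1.055)^2.4 ≈ 0.715694
  G: 201/255 ≈ 0.788235 > 0.04045 → ((0.788235+0.055)/1.055)^2.4 ≈ 0.584078
  B: 229/255 ≈ 0.898039 > 0.04045 → ((0.898039+0.055)/1.055)^2.4 ≈ 0.783538
R_lin = 0.715694, G_lin = 0.584078, B_lin = 0.783538
L = 0.2126×R + 0.7152×G + 0.0722×B
L = 0.2126×0.715694 + 0.7152×0.584078 + 0.0722×0.783538
L ≈ 0.626461


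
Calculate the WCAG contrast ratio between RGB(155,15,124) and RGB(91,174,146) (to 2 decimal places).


Linearize each sRGB channel c=v/255: c/12.92 if c ≤ 0.04045 else ((c+0.055)/1.055)^2.4
L = 0.2126×R_lin + 0.7152×G_lin + 0.0722×B_lin
Color 1 (155,15,124):
  R=155: 155/255≈0.6078 > 0.04045 → ((0.6078+0.055)/1.055)^2.4 ≈ 0.32778
  G=15: 15/255≈0.0588 > 0.04045 → ((0.0588+0.055)/1.055)^2.4 ≈ 0.00478
  B=124: 124/255≈0.4863 > 0.04045 → ((0.4863+0.055)/1.055)^2.4 ≈ 0.20156
  L1 = 0.2126×0.32778 + 0.7152×0.00478 + 0.0722×0.20156 ≈ 0.08765
Color 2 (91,174,146):
  R=91: 91/255≈0.3569 > 0.04045 → ((0.3569+0.055)/1.055)^2.4 ≈ 0.10462
  G=174: 174/255≈0.6824 > 0.04045 → ((0.6824+0.055)/1.055)^2.4 ≈ 0.42327
  B=146: 146/255≈0.5725 > 0.04045 → ((0.5725+0.055)/1.055)^2.4 ≈ 0.28744
  L2 = 0.2126×0.10462 + 0.7152×0.42327 + 0.0722×0.28744 ≈ 0.34572
Lighter = 0.34572, Darker = 0.08765
Ratio = (L_lighter + 0.05) / (L_darker + 0.05)
Ratio = (0.34572 + 0.05) / (0.08765 + 0.05) = 0.39572 / 0.13765 ≈ 2.8747
Ratio ≈ 2.87:1
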